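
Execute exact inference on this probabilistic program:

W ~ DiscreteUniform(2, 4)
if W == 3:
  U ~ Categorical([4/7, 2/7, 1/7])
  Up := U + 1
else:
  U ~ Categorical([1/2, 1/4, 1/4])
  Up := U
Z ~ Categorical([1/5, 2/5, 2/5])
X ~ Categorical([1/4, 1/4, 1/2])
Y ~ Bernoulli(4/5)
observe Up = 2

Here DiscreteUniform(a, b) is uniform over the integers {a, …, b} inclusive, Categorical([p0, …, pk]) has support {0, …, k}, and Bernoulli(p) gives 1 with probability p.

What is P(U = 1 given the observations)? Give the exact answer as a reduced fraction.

P(U = 1 | obs) = 4/11

Enumerate traces; 54 have nonzero weight after conditioning:
  (W=2, U=2, Z=0, X=0, Y=0) weight 1/1200
  (W=2, U=2, Z=0, X=0, Y=1) weight 1/300
  (W=2, U=2, Z=0, X=1, Y=0) weight 1/1200
  (W=2, U=2, Z=0, X=1, Y=1) weight 1/300
  (W=2, U=2, Z=0, X=2, Y=0) weight 1/600
  (W=2, U=2, Z=0, X=2, Y=1) weight 1/150
  (W=2, U=2, Z=1, X=0, Y=0) weight 1/600
  (W=2, U=2, Z=1, X=0, Y=1) weight 1/150
  (W=3, U=1, Z=0, X=0, Y=0) weight 1/1050
  … 45 more
Group by U:
  weight(U=1) = 2/21
  weight(U=2) = 1/6
Total weight = 2/21 + 1/6 = 11/42
P(U=1 | obs) = 2/21 / 11/42 = 4/11
P(U=2 | obs) = 1/6 / 11/42 = 7/11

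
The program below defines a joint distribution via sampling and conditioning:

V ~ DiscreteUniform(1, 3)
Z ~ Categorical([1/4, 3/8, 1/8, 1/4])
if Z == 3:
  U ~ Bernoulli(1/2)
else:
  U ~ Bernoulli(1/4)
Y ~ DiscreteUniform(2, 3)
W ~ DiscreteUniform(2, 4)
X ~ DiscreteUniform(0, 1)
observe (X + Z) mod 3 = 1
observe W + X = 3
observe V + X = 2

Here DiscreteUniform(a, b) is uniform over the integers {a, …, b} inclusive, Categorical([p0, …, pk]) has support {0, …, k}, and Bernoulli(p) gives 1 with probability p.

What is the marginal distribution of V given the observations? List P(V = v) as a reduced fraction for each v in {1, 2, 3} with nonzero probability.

P(V=1) = 4/7, P(V=2) = 3/7

Enumerate traces; 12 have nonzero weight after conditioning:
  (V=1, Z=0, U=0, Y=2, W=2, X=1) weight 1/192
  (V=1, Z=0, U=0, Y=3, W=2, X=1) weight 1/192
  (V=1, Z=0, U=1, Y=2, W=2, X=1) weight 1/576
  (V=1, Z=0, U=1, Y=3, W=2, X=1) weight 1/576
  (V=1, Z=3, U=0, Y=2, W=2, X=1) weight 1/288
  (V=1, Z=3, U=0, Y=3, W=2, X=1) weight 1/288
  (V=1, Z=3, U=1, Y=2, W=2, X=1) weight 1/288
  (V=1, Z=3, U=1, Y=3, W=2, X=1) weight 1/288
  (V=2, Z=1, U=0, Y=2, W=3, X=0) weight 1/128
  … 3 more
Group by V:
  weight(V=1) = 1/36
  weight(V=2) = 1/48
Total weight = 1/36 + 1/48 = 7/144
P(V=1 | obs) = 1/36 / 7/144 = 4/7
P(V=2 | obs) = 1/48 / 7/144 = 3/7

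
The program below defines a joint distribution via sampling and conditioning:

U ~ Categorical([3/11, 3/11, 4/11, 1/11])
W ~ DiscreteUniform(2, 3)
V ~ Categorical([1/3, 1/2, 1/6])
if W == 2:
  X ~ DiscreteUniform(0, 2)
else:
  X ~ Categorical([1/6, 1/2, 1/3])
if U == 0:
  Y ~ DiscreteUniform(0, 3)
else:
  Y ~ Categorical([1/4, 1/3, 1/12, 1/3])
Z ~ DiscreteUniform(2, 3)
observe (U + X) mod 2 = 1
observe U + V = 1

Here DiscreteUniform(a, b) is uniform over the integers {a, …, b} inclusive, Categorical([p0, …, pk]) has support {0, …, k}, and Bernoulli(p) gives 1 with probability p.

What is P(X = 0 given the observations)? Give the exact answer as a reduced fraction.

Enumerate traces; 48 have nonzero weight after conditioning:
  (U=0, W=2, V=1, X=1, Y=0, Z=2) weight 1/352
  (U=0, W=2, V=1, X=1, Y=0, Z=3) weight 1/352
  (U=0, W=2, V=1, X=1, Y=1, Z=2) weight 1/352
  (U=0, W=2, V=1, X=1, Y=1, Z=3) weight 1/352
  (U=0, W=2, V=1, X=1, Y=2, Z=2) weight 1/352
  (U=0, W=2, V=1, X=1, Y=2, Z=3) weight 1/352
  (U=0, W=2, V=1, X=1, Y=3, Z=2) weight 1/352
  (U=0, W=2, V=1, X=1, Y=3, Z=3) weight 1/352
  (U=1, W=2, V=0, X=0, Y=0, Z=2) weight 1/528
  (U=1, W=2, V=0, X=2, Y=0, Z=2) weight 1/528
  … 38 more
Group by X:
  weight(X=0) = 1/44
  weight(X=1) = 5/88
  weight(X=2) = 1/33
Total weight = 1/44 + 5/88 + 1/33 = 29/264
P(X=0 | obs) = 1/44 / 29/264 = 6/29
P(X=1 | obs) = 5/88 / 29/264 = 15/29
P(X=2 | obs) = 1/33 / 29/264 = 8/29

P(X = 0 | obs) = 6/29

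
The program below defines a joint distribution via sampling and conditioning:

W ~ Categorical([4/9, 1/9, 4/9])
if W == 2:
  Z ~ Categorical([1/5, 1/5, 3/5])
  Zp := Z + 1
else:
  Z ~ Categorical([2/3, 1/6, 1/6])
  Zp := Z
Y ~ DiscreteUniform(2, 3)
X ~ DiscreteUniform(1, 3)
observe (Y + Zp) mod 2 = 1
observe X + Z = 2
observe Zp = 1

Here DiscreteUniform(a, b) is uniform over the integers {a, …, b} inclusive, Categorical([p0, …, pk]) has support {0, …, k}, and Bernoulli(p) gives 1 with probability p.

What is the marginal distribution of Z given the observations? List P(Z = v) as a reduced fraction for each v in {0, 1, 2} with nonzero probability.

P(Z=0) = 24/49, P(Z=1) = 25/49

Enumerate traces; 3 have nonzero weight after conditioning:
  (W=0, Z=1, Y=2, X=1) weight 1/81
  (W=1, Z=1, Y=2, X=1) weight 1/324
  (W=2, Z=0, Y=2, X=2) weight 2/135
Group by Z:
  weight(Z=0) = 2/135
  weight(Z=1) = 5/324
Total weight = 2/135 + 5/324 = 49/1620
P(Z=0 | obs) = 2/135 / 49/1620 = 24/49
P(Z=1 | obs) = 5/324 / 49/1620 = 25/49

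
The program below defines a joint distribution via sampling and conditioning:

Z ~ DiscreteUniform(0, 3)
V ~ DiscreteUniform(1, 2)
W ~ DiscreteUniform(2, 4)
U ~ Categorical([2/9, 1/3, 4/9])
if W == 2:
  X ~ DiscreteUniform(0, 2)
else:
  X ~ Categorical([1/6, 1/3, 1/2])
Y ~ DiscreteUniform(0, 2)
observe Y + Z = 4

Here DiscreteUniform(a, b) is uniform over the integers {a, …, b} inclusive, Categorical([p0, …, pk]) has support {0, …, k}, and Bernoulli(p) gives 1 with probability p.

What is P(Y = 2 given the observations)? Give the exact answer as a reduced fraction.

P(Y = 2 | obs) = 1/2

Enumerate traces; 108 have nonzero weight after conditioning:
  (Z=2, V=1, W=2, U=0, X=0, Y=2) weight 1/972
  (Z=2, V=1, W=2, U=0, X=1, Y=2) weight 1/972
  (Z=2, V=1, W=2, U=0, X=2, Y=2) weight 1/972
  (Z=2, V=1, W=2, U=1, X=0, Y=2) weight 1/648
  (Z=2, V=1, W=2, U=1, X=1, Y=2) weight 1/648
  (Z=2, V=1, W=2, U=1, X=2, Y=2) weight 1/648
  (Z=2, V=1, W=2, U=2, X=0, Y=2) weight 1/486
  (Z=2, V=1, W=2, U=2, X=1, Y=2) weight 1/486
  (Z=3, V=1, W=2, U=0, X=0, Y=1) weight 1/972
  … 99 more
Group by Y:
  weight(Y=1) = 1/12
  weight(Y=2) = 1/12
Total weight = 1/12 + 1/12 = 1/6
P(Y=1 | obs) = 1/12 / 1/6 = 1/2
P(Y=2 | obs) = 1/12 / 1/6 = 1/2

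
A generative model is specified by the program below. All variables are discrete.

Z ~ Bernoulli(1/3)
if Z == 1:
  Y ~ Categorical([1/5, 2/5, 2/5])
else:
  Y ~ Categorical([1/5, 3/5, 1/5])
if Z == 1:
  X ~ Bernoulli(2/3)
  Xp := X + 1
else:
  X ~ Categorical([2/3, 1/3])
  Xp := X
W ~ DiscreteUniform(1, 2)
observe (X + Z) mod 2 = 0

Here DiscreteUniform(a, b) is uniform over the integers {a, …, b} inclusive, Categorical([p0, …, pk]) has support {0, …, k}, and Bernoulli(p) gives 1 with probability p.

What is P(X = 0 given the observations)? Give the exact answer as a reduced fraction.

P(X = 0 | obs) = 2/3

Enumerate traces; 12 have nonzero weight after conditioning:
  (Z=0, Y=0, X=0, W=1) weight 2/45
  (Z=0, Y=0, X=0, W=2) weight 2/45
  (Z=0, Y=1, X=0, W=1) weight 2/15
  (Z=0, Y=1, X=0, W=2) weight 2/15
  (Z=0, Y=2, X=0, W=1) weight 2/45
  (Z=0, Y=2, X=0, W=2) weight 2/45
  (Z=1, Y=0, X=1, W=1) weight 1/45
  (Z=1, Y=0, X=1, W=2) weight 1/45
  … 4 more
Group by X:
  weight(X=0) = 4/9
  weight(X=1) = 2/9
Total weight = 4/9 + 2/9 = 2/3
P(X=0 | obs) = 4/9 / 2/3 = 2/3
P(X=1 | obs) = 2/9 / 2/3 = 1/3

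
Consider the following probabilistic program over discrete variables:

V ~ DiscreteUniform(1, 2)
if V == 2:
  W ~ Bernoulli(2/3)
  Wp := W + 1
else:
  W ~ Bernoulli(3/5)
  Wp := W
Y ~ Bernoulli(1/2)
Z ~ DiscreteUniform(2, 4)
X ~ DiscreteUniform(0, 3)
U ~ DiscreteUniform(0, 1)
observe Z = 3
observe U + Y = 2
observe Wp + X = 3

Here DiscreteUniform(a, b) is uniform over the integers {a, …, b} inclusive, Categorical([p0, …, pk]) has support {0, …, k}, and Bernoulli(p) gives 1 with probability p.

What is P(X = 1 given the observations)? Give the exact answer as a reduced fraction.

P(X = 1 | obs) = 1/3

Enumerate traces; 4 have nonzero weight after conditioning:
  (V=1, W=0, Y=1, Z=3, X=3, U=1) weight 1/240
  (V=1, W=1, Y=1, Z=3, X=2, U=1) weight 1/160
  (V=2, W=0, Y=1, Z=3, X=2, U=1) weight 1/288
  (V=2, W=1, Y=1, Z=3, X=1, U=1) weight 1/144
Group by X:
  weight(X=1) = 1/144
  weight(X=2) = 7/720
  weight(X=3) = 1/240
Total weight = 1/144 + 7/720 + 1/240 = 1/48
P(X=1 | obs) = 1/144 / 1/48 = 1/3
P(X=2 | obs) = 7/720 / 1/48 = 7/15
P(X=3 | obs) = 1/240 / 1/48 = 1/5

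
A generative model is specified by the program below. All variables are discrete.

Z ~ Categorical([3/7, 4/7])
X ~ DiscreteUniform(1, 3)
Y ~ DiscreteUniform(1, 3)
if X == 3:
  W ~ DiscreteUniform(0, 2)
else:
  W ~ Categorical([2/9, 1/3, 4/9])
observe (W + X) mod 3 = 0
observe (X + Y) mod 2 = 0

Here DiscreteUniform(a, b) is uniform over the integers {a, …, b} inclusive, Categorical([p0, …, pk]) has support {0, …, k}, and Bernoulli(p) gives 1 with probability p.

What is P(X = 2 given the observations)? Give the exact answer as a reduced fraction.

P(X = 2 | obs) = 3/17

Enumerate traces; 10 have nonzero weight after conditioning:
  (Z=0, X=1, Y=1, W=2) weight 4/189
  (Z=0, X=1, Y=3, W=2) weight 4/189
  (Z=0, X=2, Y=2, W=1) weight 1/63
  (Z=0, X=3, Y=1, W=0) weight 1/63
  (Z=0, X=3, Y=3, W=0) weight 1/63
  (Z=1, X=1, Y=1, W=2) weight 16/567
  (Z=1, X=1, Y=3, W=2) weight 16/567
  (Z=1, X=2, Y=2, W=1) weight 4/189
  … 2 more
Group by X:
  weight(X=1) = 8/81
  weight(X=2) = 1/27
  weight(X=3) = 2/27
Total weight = 8/81 + 1/27 + 2/27 = 17/81
P(X=1 | obs) = 8/81 / 17/81 = 8/17
P(X=2 | obs) = 1/27 / 17/81 = 3/17
P(X=3 | obs) = 2/27 / 17/81 = 6/17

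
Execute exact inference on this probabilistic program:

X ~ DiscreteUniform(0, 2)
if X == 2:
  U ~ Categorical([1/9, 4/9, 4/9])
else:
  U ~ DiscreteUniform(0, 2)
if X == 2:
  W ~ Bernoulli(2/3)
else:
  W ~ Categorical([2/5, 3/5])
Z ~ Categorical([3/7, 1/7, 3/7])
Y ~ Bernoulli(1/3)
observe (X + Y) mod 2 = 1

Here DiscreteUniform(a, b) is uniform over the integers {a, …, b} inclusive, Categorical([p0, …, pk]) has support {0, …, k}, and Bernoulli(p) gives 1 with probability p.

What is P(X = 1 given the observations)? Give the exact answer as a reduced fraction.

P(X = 1 | obs) = 1/2

Enumerate traces; 54 have nonzero weight after conditioning:
  (X=0, U=0, W=0, Z=0, Y=1) weight 2/315
  (X=0, U=0, W=0, Z=1, Y=1) weight 2/945
  (X=0, U=0, W=0, Z=2, Y=1) weight 2/315
  (X=0, U=0, W=1, Z=0, Y=1) weight 1/105
  (X=0, U=0, W=1, Z=1, Y=1) weight 1/315
  (X=0, U=0, W=1, Z=2, Y=1) weight 1/105
  (X=0, U=1, W=0, Z=0, Y=1) weight 2/315
  (X=0, U=1, W=0, Z=1, Y=1) weight 2/945
  (X=1, U=0, W=0, Z=0, Y=0) weight 4/315
  (X=2, U=0, W=0, Z=0, Y=1) weight 1/567
  … 44 more
Group by X:
  weight(X=0) = 1/9
  weight(X=1) = 2/9
  weight(X=2) = 1/9
Total weight = 1/9 + 2/9 + 1/9 = 4/9
P(X=0 | obs) = 1/9 / 4/9 = 1/4
P(X=1 | obs) = 2/9 / 4/9 = 1/2
P(X=2 | obs) = 1/9 / 4/9 = 1/4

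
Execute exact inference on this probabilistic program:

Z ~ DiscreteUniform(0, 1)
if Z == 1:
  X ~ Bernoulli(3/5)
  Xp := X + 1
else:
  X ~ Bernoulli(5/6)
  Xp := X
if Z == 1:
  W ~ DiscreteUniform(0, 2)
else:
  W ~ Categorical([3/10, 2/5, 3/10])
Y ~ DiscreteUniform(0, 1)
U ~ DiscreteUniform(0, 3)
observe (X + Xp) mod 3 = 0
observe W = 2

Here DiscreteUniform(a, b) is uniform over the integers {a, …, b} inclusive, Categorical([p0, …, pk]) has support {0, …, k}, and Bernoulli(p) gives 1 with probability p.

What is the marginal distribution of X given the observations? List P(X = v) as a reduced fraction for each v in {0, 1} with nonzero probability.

Enumerate traces; 16 have nonzero weight after conditioning:
  (Z=0, X=0, W=2, Y=0, U=0) weight 1/320
  (Z=0, X=0, W=2, Y=0, U=1) weight 1/320
  (Z=0, X=0, W=2, Y=0, U=2) weight 1/320
  (Z=0, X=0, W=2, Y=0, U=3) weight 1/320
  (Z=0, X=0, W=2, Y=1, U=0) weight 1/320
  (Z=0, X=0, W=2, Y=1, U=1) weight 1/320
  (Z=0, X=0, W=2, Y=1, U=2) weight 1/320
  (Z=0, X=0, W=2, Y=1, U=3) weight 1/320
  (Z=1, X=1, W=2, Y=0, U=0) weight 1/80
  … 7 more
Group by X:
  weight(X=0) = 1/40
  weight(X=1) = 1/10
Total weight = 1/40 + 1/10 = 1/8
P(X=0 | obs) = 1/40 / 1/8 = 1/5
P(X=1 | obs) = 1/10 / 1/8 = 4/5

P(X=0) = 1/5, P(X=1) = 4/5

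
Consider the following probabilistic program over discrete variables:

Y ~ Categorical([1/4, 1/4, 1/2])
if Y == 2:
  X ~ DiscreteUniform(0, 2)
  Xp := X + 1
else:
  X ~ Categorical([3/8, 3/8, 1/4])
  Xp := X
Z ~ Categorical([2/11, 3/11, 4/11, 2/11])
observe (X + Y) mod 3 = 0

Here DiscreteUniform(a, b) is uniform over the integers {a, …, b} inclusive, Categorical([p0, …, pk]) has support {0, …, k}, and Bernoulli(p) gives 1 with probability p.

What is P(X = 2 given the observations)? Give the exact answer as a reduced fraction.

P(X = 2 | obs) = 6/31

Enumerate traces; 12 have nonzero weight after conditioning:
  (Y=0, X=0, Z=0) weight 3/176
  (Y=0, X=0, Z=1) weight 9/352
  (Y=0, X=0, Z=2) weight 3/88
  (Y=0, X=0, Z=3) weight 3/176
  (Y=1, X=2, Z=0) weight 1/88
  (Y=1, X=2, Z=1) weight 3/176
  (Y=1, X=2, Z=2) weight 1/44
  (Y=1, X=2, Z=3) weight 1/88
  (Y=2, X=1, Z=0) weight 1/33
  … 3 more
Group by X:
  weight(X=0) = 3/32
  weight(X=1) = 1/6
  weight(X=2) = 1/16
Total weight = 3/32 + 1/6 + 1/16 = 31/96
P(X=0 | obs) = 3/32 / 31/96 = 9/31
P(X=1 | obs) = 1/6 / 31/96 = 16/31
P(X=2 | obs) = 1/16 / 31/96 = 6/31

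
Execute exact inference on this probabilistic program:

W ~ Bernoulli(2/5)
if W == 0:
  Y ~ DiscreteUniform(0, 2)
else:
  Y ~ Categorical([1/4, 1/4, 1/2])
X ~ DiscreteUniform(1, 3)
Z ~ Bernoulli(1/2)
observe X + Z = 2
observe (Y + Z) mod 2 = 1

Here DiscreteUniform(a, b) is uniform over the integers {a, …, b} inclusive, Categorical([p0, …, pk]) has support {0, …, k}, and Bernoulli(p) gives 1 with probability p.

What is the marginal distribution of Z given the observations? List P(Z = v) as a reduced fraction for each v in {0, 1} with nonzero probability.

P(Z=0) = 3/10, P(Z=1) = 7/10

Enumerate traces; 6 have nonzero weight after conditioning:
  (W=0, Y=0, X=1, Z=1) weight 1/30
  (W=0, Y=1, X=2, Z=0) weight 1/30
  (W=0, Y=2, X=1, Z=1) weight 1/30
  (W=1, Y=0, X=1, Z=1) weight 1/60
  (W=1, Y=1, X=2, Z=0) weight 1/60
  (W=1, Y=2, X=1, Z=1) weight 1/30
Group by Z:
  weight(Z=0) = 1/20
  weight(Z=1) = 7/60
Total weight = 1/20 + 7/60 = 1/6
P(Z=0 | obs) = 1/20 / 1/6 = 3/10
P(Z=1 | obs) = 7/60 / 1/6 = 7/10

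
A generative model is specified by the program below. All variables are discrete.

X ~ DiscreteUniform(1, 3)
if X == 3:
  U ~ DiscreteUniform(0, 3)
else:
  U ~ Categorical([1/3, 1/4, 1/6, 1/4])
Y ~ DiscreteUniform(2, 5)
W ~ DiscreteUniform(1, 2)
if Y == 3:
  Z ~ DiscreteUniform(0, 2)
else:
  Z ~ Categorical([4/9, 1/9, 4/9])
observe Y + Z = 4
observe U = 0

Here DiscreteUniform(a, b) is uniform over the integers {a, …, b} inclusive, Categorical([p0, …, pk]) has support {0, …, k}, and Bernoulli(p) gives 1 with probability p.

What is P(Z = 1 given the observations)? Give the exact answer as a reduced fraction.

P(Z = 1 | obs) = 3/11

Enumerate traces; 18 have nonzero weight after conditioning:
  (X=1, U=0, Y=2, W=1, Z=2) weight 1/162
  (X=1, U=0, Y=2, W=2, Z=2) weight 1/162
  (X=1, U=0, Y=3, W=1, Z=1) weight 1/216
  (X=1, U=0, Y=3, W=2, Z=1) weight 1/216
  (X=1, U=0, Y=4, W=1, Z=0) weight 1/162
  (X=1, U=0, Y=4, W=2, Z=0) weight 1/162
  (X=2, U=0, Y=2, W=1, Z=2) weight 1/162
  (X=2, U=0, Y=2, W=2, Z=2) weight 1/162
  … 10 more
Group by Z:
  weight(Z=0) = 11/324
  weight(Z=1) = 11/432
  weight(Z=2) = 11/324
Total weight = 11/324 + 11/432 + 11/324 = 121/1296
P(Z=0 | obs) = 11/324 / 121/1296 = 4/11
P(Z=1 | obs) = 11/432 / 121/1296 = 3/11
P(Z=2 | obs) = 11/324 / 121/1296 = 4/11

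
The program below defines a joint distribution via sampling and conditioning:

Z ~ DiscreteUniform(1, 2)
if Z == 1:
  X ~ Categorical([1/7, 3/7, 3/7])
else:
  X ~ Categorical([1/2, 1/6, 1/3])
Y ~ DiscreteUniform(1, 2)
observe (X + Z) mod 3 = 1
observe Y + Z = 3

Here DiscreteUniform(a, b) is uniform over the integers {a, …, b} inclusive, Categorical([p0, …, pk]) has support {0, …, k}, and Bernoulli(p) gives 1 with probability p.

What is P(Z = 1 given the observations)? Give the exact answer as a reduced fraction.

Enumerate traces; 2 have nonzero weight after conditioning:
  (Z=1, X=0, Y=2) weight 1/28
  (Z=2, X=2, Y=1) weight 1/12
Group by Z:
  weight(Z=1) = 1/28
  weight(Z=2) = 1/12
Total weight = 1/28 + 1/12 = 5/42
P(Z=1 | obs) = 1/28 / 5/42 = 3/10
P(Z=2 | obs) = 1/12 / 5/42 = 7/10

P(Z = 1 | obs) = 3/10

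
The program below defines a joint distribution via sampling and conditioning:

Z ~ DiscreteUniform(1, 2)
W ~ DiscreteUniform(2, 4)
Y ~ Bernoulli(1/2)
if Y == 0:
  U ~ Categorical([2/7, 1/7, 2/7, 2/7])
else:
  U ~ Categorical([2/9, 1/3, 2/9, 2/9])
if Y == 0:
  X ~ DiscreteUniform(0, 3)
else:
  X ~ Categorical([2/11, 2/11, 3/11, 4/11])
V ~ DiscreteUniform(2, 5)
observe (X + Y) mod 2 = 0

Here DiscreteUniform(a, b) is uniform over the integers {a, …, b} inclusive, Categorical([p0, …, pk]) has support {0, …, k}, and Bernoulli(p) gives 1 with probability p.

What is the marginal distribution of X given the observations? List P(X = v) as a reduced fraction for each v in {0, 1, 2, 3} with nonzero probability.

P(X=0) = 11/46, P(X=1) = 4/23, P(X=2) = 11/46, P(X=3) = 8/23

Enumerate traces; 384 have nonzero weight after conditioning:
  (Z=1, W=2, Y=0, U=0, X=0, V=2) weight 1/672
  (Z=1, W=2, Y=0, U=0, X=0, V=3) weight 1/672
  (Z=1, W=2, Y=0, U=0, X=0, V=4) weight 1/672
  (Z=1, W=2, Y=0, U=0, X=0, V=5) weight 1/672
  (Z=1, W=2, Y=0, U=0, X=2, V=2) weight 1/672
  (Z=1, W=2, Y=0, U=0, X=2, V=3) weight 1/672
  (Z=1, W=2, Y=0, U=0, X=2, V=4) weight 1/672
  (Z=1, W=2, Y=0, U=0, X=2, V=5) weight 1/672
  (Z=1, W=2, Y=1, U=0, X=1, V=2) weight 1/1188
  (Z=1, W=2, Y=1, U=0, X=3, V=2) weight 1/594
  … 374 more
Group by X:
  weight(X=0) = 1/8
  weight(X=1) = 1/11
  weight(X=2) = 1/8
  weight(X=3) = 2/11
Total weight = 1/8 + 1/11 + 1/8 + 2/11 = 23/44
P(X=0 | obs) = 1/8 / 23/44 = 11/46
P(X=1 | obs) = 1/11 / 23/44 = 4/23
P(X=2 | obs) = 1/8 / 23/44 = 11/46
P(X=3 | obs) = 2/11 / 23/44 = 8/23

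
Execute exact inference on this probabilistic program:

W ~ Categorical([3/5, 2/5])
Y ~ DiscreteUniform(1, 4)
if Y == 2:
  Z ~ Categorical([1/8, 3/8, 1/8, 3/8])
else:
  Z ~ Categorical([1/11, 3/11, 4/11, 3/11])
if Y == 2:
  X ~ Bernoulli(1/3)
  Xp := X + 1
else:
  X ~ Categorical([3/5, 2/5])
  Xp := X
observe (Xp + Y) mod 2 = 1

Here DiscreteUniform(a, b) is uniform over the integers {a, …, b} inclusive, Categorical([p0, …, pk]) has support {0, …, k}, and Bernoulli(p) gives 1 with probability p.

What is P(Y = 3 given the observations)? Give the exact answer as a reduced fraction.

Enumerate traces; 32 have nonzero weight after conditioning:
  (W=0, Y=1, Z=0, X=0) weight 9/1100
  (W=0, Y=1, Z=1, X=0) weight 27/1100
  (W=0, Y=1, Z=2, X=0) weight 9/275
  (W=0, Y=1, Z=3, X=0) weight 27/1100
  (W=0, Y=2, Z=0, X=0) weight 1/80
  (W=0, Y=2, Z=1, X=0) weight 3/80
  (W=0, Y=2, Z=2, X=0) weight 1/80
  (W=0, Y=2, Z=3, X=0) weight 3/80
  (W=0, Y=3, Z=0, X=0) weight 9/1100
  (W=0, Y=4, Z=0, X=1) weight 3/550
  … 22 more
Group by Y:
  weight(Y=1) = 3/20
  weight(Y=2) = 1/6
  weight(Y=3) = 3/20
  weight(Y=4) = 1/10
Total weight = 3/20 + 1/6 + 3/20 + 1/10 = 17/30
P(Y=1 | obs) = 3/20 / 17/30 = 9/34
P(Y=2 | obs) = 1/6 / 17/30 = 5/17
P(Y=3 | obs) = 3/20 / 17/30 = 9/34
P(Y=4 | obs) = 1/10 / 17/30 = 3/17

P(Y = 3 | obs) = 9/34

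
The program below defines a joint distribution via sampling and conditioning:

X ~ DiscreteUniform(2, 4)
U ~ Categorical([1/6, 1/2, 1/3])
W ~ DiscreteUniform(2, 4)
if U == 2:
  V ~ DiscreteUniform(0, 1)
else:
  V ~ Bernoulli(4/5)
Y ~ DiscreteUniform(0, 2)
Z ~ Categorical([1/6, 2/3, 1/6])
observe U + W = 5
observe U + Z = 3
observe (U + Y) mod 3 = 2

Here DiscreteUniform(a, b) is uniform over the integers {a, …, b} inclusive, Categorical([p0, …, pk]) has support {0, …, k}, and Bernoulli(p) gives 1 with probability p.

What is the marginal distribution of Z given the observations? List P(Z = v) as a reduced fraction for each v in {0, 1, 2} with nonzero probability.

Enumerate traces; 12 have nonzero weight after conditioning:
  (X=2, U=1, W=4, V=0, Y=1, Z=2) weight 1/1620
  (X=2, U=1, W=4, V=1, Y=1, Z=2) weight 1/405
  (X=2, U=2, W=3, V=0, Y=0, Z=1) weight 1/243
  (X=2, U=2, W=3, V=1, Y=0, Z=1) weight 1/243
  (X=3, U=1, W=4, V=0, Y=1, Z=2) weight 1/1620
  (X=3, U=1, W=4, V=1, Y=1, Z=2) weight 1/405
  (X=3, U=2, W=3, V=0, Y=0, Z=1) weight 1/243
  (X=3, U=2, W=3, V=1, Y=0, Z=1) weight 1/243
  … 4 more
Group by Z:
  weight(Z=1) = 2/81
  weight(Z=2) = 1/108
Total weight = 2/81 + 1/108 = 11/324
P(Z=1 | obs) = 2/81 / 11/324 = 8/11
P(Z=2 | obs) = 1/108 / 11/324 = 3/11

P(Z=1) = 8/11, P(Z=2) = 3/11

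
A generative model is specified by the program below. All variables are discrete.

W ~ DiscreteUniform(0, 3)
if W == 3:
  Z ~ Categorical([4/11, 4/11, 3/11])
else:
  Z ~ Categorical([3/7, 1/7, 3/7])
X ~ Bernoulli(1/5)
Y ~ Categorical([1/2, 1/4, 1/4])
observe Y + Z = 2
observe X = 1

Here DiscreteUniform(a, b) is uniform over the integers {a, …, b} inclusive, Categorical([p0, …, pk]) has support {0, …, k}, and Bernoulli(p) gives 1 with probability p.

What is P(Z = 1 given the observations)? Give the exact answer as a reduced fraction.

Enumerate traces; 12 have nonzero weight after conditioning:
  (W=0, Z=0, X=1, Y=2) weight 3/560
  (W=0, Z=1, X=1, Y=1) weight 1/560
  (W=0, Z=2, X=1, Y=0) weight 3/280
  (W=1, Z=0, X=1, Y=2) weight 3/560
  (W=1, Z=1, X=1, Y=1) weight 1/560
  (W=1, Z=2, X=1, Y=0) weight 3/280
  (W=2, Z=0, X=1, Y=2) weight 3/560
  (W=2, Z=1, X=1, Y=1) weight 1/560
  … 4 more
Group by Z:
  weight(Z=0) = 127/6160
  weight(Z=1) = 61/6160
  weight(Z=2) = 3/77
Total weight = 127/6160 + 61/6160 + 3/77 = 107/1540
P(Z=0 | obs) = 127/6160 / 107/1540 = 127/428
P(Z=1 | obs) = 61/6160 / 107/1540 = 61/428
P(Z=2 | obs) = 3/77 / 107/1540 = 60/107

P(Z = 1 | obs) = 61/428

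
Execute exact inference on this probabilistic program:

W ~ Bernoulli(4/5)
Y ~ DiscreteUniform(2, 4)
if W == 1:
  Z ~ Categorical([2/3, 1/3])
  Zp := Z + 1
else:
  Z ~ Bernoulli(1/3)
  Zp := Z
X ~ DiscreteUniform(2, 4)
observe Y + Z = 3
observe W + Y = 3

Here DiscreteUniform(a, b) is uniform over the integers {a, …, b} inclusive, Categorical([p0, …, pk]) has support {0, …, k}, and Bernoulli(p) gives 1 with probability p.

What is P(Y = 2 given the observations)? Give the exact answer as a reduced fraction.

Enumerate traces; 6 have nonzero weight after conditioning:
  (W=0, Y=3, Z=0, X=2) weight 2/135
  (W=0, Y=3, Z=0, X=3) weight 2/135
  (W=0, Y=3, Z=0, X=4) weight 2/135
  (W=1, Y=2, Z=1, X=2) weight 4/135
  (W=1, Y=2, Z=1, X=3) weight 4/135
  (W=1, Y=2, Z=1, X=4) weight 4/135
Group by Y:
  weight(Y=2) = 4/45
  weight(Y=3) = 2/45
Total weight = 4/45 + 2/45 = 2/15
P(Y=2 | obs) = 4/45 / 2/15 = 2/3
P(Y=3 | obs) = 2/45 / 2/15 = 1/3

P(Y = 2 | obs) = 2/3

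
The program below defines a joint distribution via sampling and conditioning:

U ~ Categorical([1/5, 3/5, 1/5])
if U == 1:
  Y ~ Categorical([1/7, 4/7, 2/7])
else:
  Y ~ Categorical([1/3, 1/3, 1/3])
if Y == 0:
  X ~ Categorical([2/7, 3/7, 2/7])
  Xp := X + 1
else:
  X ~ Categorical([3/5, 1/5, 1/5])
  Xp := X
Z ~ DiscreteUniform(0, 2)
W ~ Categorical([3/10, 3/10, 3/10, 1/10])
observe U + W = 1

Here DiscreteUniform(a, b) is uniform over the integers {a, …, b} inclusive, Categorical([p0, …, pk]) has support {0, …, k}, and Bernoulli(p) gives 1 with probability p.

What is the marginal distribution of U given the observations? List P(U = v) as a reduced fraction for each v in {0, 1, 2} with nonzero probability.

Enumerate traces; 54 have nonzero weight after conditioning:
  (U=0, Y=0, X=0, Z=0, W=1) weight 1/525
  (U=0, Y=0, X=0, Z=1, W=1) weight 1/525
  (U=0, Y=0, X=0, Z=2, W=1) weight 1/525
  (U=0, Y=0, X=1, Z=0, W=1) weight 1/350
  (U=0, Y=0, X=1, Z=1, W=1) weight 1/350
  (U=0, Y=0, X=1, Z=2, W=1) weight 1/350
  (U=0, Y=0, X=2, Z=0, W=1) weight 1/525
  (U=0, Y=0, X=2, Z=1, W=1) weight 1/525
  (U=1, Y=0, X=0, Z=0, W=0) weight 3/1225
  … 45 more
Group by U:
  weight(U=0) = 3/50
  weight(U=1) = 9/50
Total weight = 3/50 + 9/50 = 6/25
P(U=0 | obs) = 3/50 / 6/25 = 1/4
P(U=1 | obs) = 9/50 / 6/25 = 3/4

P(U=0) = 1/4, P(U=1) = 3/4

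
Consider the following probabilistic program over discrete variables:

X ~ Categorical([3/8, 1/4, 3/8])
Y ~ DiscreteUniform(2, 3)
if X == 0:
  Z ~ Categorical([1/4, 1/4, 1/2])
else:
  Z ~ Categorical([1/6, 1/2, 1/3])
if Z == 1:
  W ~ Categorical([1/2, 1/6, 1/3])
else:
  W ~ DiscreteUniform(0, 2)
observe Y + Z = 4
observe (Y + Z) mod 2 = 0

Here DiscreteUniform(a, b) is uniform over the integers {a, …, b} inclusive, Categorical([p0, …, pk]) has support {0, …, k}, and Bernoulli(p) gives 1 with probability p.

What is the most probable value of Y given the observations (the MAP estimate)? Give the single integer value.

Enumerate traces; 18 have nonzero weight after conditioning:
  (X=0, Y=2, Z=2, W=0) weight 1/32
  (X=0, Y=2, Z=2, W=1) weight 1/32
  (X=0, Y=2, Z=2, W=2) weight 1/32
  (X=0, Y=3, Z=1, W=0) weight 3/128
  (X=0, Y=3, Z=1, W=1) weight 1/128
  (X=0, Y=3, Z=1, W=2) weight 1/64
  (X=1, Y=2, Z=2, W=0) weight 1/72
  (X=1, Y=2, Z=2, W=1) weight 1/72
  … 10 more
Group by Y:
  weight(Y=2) = 19/96
  weight(Y=3) = 13/64
Total weight = 19/96 + 13/64 = 77/192
P(Y=2 | obs) = 19/96 / 77/192 = 38/77
P(Y=3 | obs) = 13/64 / 77/192 = 39/77
argmax = 3

argmax_v P(Y = v | obs) = 3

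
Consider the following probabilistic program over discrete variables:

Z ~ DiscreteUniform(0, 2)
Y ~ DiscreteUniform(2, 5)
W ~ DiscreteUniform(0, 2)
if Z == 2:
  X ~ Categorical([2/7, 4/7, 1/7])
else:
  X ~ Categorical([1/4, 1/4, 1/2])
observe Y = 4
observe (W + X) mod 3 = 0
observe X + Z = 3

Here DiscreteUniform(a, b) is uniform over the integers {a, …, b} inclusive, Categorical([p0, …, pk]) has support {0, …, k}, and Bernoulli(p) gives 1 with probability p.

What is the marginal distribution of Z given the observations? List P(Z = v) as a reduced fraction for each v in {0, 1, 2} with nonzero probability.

P(Z=1) = 7/15, P(Z=2) = 8/15

Enumerate traces; 2 have nonzero weight after conditioning:
  (Z=1, Y=4, W=1, X=2) weight 1/72
  (Z=2, Y=4, W=2, X=1) weight 1/63
Group by Z:
  weight(Z=1) = 1/72
  weight(Z=2) = 1/63
Total weight = 1/72 + 1/63 = 5/168
P(Z=1 | obs) = 1/72 / 5/168 = 7/15
P(Z=2 | obs) = 1/63 / 5/168 = 8/15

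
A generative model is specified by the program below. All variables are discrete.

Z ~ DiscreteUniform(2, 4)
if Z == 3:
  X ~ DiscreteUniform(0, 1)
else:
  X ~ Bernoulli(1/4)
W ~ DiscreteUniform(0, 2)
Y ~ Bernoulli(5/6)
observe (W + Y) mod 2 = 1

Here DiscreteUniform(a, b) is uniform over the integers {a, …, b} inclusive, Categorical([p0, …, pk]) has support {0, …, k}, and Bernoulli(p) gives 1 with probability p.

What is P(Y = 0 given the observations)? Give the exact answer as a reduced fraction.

Enumerate traces; 18 have nonzero weight after conditioning:
  (Z=2, X=0, W=0, Y=1) weight 5/72
  (Z=2, X=0, W=1, Y=0) weight 1/72
  (Z=2, X=0, W=2, Y=1) weight 5/72
  (Z=2, X=1, W=0, Y=1) weight 5/216
  (Z=2, X=1, W=1, Y=0) weight 1/216
  (Z=2, X=1, W=2, Y=1) weight 5/216
  (Z=3, X=0, W=0, Y=1) weight 5/108
  (Z=3, X=0, W=1, Y=0) weight 1/108
  … 10 more
Group by Y:
  weight(Y=0) = 1/18
  weight(Y=1) = 5/9
Total weight = 1/18 + 5/9 = 11/18
P(Y=0 | obs) = 1/18 / 11/18 = 1/11
P(Y=1 | obs) = 5/9 / 11/18 = 10/11

P(Y = 0 | obs) = 1/11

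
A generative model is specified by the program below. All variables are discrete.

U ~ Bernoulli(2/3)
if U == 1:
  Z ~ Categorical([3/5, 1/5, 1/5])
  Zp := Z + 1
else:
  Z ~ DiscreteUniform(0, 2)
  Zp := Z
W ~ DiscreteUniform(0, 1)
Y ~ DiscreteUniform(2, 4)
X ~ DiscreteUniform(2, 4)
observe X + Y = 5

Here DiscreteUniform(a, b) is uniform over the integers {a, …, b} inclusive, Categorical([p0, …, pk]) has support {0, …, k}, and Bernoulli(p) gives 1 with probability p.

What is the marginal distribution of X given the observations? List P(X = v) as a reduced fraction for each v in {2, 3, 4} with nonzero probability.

P(X=2) = 1/2, P(X=3) = 1/2

Enumerate traces; 24 have nonzero weight after conditioning:
  (U=0, Z=0, W=0, Y=2, X=3) weight 1/162
  (U=0, Z=0, W=0, Y=3, X=2) weight 1/162
  (U=0, Z=0, W=1, Y=2, X=3) weight 1/162
  (U=0, Z=0, W=1, Y=3, X=2) weight 1/162
  (U=0, Z=1, W=0, Y=2, X=3) weight 1/162
  (U=0, Z=1, W=0, Y=3, X=2) weight 1/162
  (U=0, Z=1, W=1, Y=2, X=3) weight 1/162
  (U=0, Z=1, W=1, Y=3, X=2) weight 1/162
  … 16 more
Group by X:
  weight(X=2) = 1/9
  weight(X=3) = 1/9
Total weight = 1/9 + 1/9 = 2/9
P(X=2 | obs) = 1/9 / 2/9 = 1/2
P(X=3 | obs) = 1/9 / 2/9 = 1/2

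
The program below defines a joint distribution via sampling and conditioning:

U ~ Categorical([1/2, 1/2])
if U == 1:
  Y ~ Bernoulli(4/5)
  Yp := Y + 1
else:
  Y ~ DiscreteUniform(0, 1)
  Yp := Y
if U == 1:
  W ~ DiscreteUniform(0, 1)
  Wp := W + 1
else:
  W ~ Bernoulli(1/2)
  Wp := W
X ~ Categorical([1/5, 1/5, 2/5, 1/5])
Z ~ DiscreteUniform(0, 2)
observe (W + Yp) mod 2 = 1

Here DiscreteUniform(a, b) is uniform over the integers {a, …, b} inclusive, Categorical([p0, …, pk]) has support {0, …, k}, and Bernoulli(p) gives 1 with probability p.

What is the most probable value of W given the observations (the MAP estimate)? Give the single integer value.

Enumerate traces; 48 have nonzero weight after conditioning:
  (U=0, Y=0, W=1, X=0, Z=0) weight 1/120
  (U=0, Y=0, W=1, X=0, Z=1) weight 1/120
  (U=0, Y=0, W=1, X=0, Z=2) weight 1/120
  (U=0, Y=0, W=1, X=1, Z=0) weight 1/120
  (U=0, Y=0, W=1, X=1, Z=1) weight 1/120
  (U=0, Y=0, W=1, X=1, Z=2) weight 1/120
  (U=0, Y=0, W=1, X=2, Z=0) weight 1/60
  (U=0, Y=0, W=1, X=2, Z=1) weight 1/60
  (U=0, Y=1, W=0, X=0, Z=0) weight 1/120
  … 39 more
Group by W:
  weight(W=0) = 7/40
  weight(W=1) = 13/40
Total weight = 7/40 + 13/40 = 1/2
P(W=0 | obs) = 7/40 / 1/2 = 7/20
P(W=1 | obs) = 13/40 / 1/2 = 13/20
argmax = 1

argmax_v P(W = v | obs) = 1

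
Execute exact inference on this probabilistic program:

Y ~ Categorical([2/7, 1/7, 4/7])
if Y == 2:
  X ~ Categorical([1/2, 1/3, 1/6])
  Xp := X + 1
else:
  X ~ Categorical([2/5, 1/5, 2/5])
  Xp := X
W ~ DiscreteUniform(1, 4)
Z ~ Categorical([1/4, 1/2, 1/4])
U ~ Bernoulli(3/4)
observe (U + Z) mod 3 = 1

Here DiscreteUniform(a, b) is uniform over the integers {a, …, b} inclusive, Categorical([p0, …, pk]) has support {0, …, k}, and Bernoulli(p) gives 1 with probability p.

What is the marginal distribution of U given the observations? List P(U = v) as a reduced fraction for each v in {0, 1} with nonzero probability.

P(U=0) = 2/5, P(U=1) = 3/5

Enumerate traces; 72 have nonzero weight after conditioning:
  (Y=0, X=0, W=1, Z=0, U=1) weight 3/560
  (Y=0, X=0, W=1, Z=1, U=0) weight 1/280
  (Y=0, X=0, W=2, Z=0, U=1) weight 3/560
  (Y=0, X=0, W=2, Z=1, U=0) weight 1/280
  (Y=0, X=0, W=3, Z=0, U=1) weight 3/560
  (Y=0, X=0, W=3, Z=1, U=0) weight 1/280
  (Y=0, X=0, W=4, Z=0, U=1) weight 3/560
  (Y=0, X=0, W=4, Z=1, U=0) weight 1/280
  … 64 more
Group by U:
  weight(U=0) = 1/8
  weight(U=1) = 3/16
Total weight = 1/8 + 3/16 = 5/16
P(U=0 | obs) = 1/8 / 5/16 = 2/5
P(U=1 | obs) = 3/16 / 5/16 = 3/5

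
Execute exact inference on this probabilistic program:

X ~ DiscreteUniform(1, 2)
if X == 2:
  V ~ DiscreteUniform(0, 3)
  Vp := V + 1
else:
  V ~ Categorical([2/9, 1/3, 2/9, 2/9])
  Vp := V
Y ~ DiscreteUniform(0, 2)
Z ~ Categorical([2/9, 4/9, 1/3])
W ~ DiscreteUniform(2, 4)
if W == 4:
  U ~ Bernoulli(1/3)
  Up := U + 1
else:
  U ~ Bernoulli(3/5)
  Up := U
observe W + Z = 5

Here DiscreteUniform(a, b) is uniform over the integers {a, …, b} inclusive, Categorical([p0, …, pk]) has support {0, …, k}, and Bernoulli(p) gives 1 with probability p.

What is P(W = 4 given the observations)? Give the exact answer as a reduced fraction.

Enumerate traces; 96 have nonzero weight after conditioning:
  (X=1, V=0, Y=0, Z=1, W=4, U=0) weight 8/2187
  (X=1, V=0, Y=0, Z=1, W=4, U=1) weight 4/2187
  (X=1, V=0, Y=0, Z=2, W=3, U=0) weight 2/1215
  (X=1, V=0, Y=0, Z=2, W=3, U=1) weight 1/405
  (X=1, V=0, Y=1, Z=1, W=4, U=0) weight 8/2187
  (X=1, V=0, Y=1, Z=1, W=4, U=1) weight 4/2187
  (X=1, V=0, Y=1, Z=2, W=3, U=0) weight 2/1215
  (X=1, V=0, Y=1, Z=2, W=3, U=1) weight 1/405
  … 88 more
Group by W:
  weight(W=3) = 1/9
  weight(W=4) = 4/27
Total weight = 1/9 + 4/27 = 7/27
P(W=3 | obs) = 1/9 / 7/27 = 3/7
P(W=4 | obs) = 4/27 / 7/27 = 4/7

P(W = 4 | obs) = 4/7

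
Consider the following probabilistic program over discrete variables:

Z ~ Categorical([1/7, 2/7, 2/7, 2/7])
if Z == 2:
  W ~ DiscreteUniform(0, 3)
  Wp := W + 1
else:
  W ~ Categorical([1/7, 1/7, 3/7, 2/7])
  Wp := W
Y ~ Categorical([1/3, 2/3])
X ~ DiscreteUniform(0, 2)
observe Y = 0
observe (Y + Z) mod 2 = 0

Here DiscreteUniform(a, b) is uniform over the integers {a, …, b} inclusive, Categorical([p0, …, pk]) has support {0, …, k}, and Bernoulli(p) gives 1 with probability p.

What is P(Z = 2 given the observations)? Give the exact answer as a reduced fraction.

P(Z = 2 | obs) = 2/3

Enumerate traces; 24 have nonzero weight after conditioning:
  (Z=0, W=0, Y=0, X=0) weight 1/441
  (Z=0, W=0, Y=0, X=1) weight 1/441
  (Z=0, W=0, Y=0, X=2) weight 1/441
  (Z=0, W=1, Y=0, X=0) weight 1/441
  (Z=0, W=1, Y=0, X=1) weight 1/441
  (Z=0, W=1, Y=0, X=2) weight 1/441
  (Z=0, W=2, Y=0, X=0) weight 1/147
  (Z=0, W=2, Y=0, X=1) weight 1/147
  (Z=2, W=0, Y=0, X=0) weight 1/126
  … 15 more
Group by Z:
  weight(Z=0) = 1/21
  weight(Z=2) = 2/21
Total weight = 1/21 + 2/21 = 1/7
P(Z=0 | obs) = 1/21 / 1/7 = 1/3
P(Z=2 | obs) = 2/21 / 1/7 = 2/3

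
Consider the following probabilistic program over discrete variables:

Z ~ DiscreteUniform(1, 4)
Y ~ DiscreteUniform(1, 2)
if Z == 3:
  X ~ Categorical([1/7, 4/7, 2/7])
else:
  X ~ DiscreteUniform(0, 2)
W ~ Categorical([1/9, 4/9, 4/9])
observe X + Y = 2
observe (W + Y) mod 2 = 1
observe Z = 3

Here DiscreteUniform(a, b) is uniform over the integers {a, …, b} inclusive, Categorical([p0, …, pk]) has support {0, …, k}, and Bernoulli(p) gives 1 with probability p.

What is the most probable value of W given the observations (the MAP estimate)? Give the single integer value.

Enumerate traces; 3 have nonzero weight after conditioning:
  (Z=3, Y=1, X=1, W=0) weight 1/126
  (Z=3, Y=1, X=1, W=2) weight 2/63
  (Z=3, Y=2, X=0, W=1) weight 1/126
Group by W:
  weight(W=0) = 1/126
  weight(W=1) = 1/126
  weight(W=2) = 2/63
Total weight = 1/126 + 1/126 + 2/63 = 1/21
P(W=0 | obs) = 1/126 / 1/21 = 1/6
P(W=1 | obs) = 1/126 / 1/21 = 1/6
P(W=2 | obs) = 2/63 / 1/21 = 2/3
argmax = 2

argmax_v P(W = v | obs) = 2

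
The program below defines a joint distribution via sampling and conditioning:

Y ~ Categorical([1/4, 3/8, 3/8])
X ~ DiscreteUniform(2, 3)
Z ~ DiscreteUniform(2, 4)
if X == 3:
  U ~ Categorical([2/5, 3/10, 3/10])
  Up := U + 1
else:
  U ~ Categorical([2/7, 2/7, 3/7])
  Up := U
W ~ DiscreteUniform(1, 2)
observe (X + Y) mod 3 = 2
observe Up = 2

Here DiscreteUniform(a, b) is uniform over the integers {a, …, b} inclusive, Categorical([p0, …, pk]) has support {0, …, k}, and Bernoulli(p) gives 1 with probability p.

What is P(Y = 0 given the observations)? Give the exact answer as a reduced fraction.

Enumerate traces; 12 have nonzero weight after conditioning:
  (Y=0, X=2, Z=2, U=2, W=1) weight 1/112
  (Y=0, X=2, Z=2, U=2, W=2) weight 1/112
  (Y=0, X=2, Z=3, U=2, W=1) weight 1/112
  (Y=0, X=2, Z=3, U=2, W=2) weight 1/112
  (Y=0, X=2, Z=4, U=2, W=1) weight 1/112
  (Y=0, X=2, Z=4, U=2, W=2) weight 1/112
  (Y=2, X=3, Z=2, U=1, W=1) weight 3/320
  (Y=2, X=3, Z=2, U=1, W=2) weight 3/320
  … 4 more
Group by Y:
  weight(Y=0) = 3/56
  weight(Y=2) = 9/160
Total weight = 3/56 + 9/160 = 123/1120
P(Y=0 | obs) = 3/56 / 123/1120 = 20/41
P(Y=2 | obs) = 9/160 / 123/1120 = 21/41

P(Y = 0 | obs) = 20/41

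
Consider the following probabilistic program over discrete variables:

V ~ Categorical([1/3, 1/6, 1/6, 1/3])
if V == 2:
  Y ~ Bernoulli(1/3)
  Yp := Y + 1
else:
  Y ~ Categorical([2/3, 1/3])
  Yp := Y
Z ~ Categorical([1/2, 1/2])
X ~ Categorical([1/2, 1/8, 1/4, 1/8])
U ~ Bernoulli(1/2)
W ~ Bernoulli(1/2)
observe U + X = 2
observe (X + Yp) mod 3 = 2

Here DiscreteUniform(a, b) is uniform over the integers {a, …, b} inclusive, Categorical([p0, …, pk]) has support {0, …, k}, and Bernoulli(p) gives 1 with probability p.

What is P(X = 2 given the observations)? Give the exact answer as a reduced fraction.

P(X = 2 | obs) = 20/27

Enumerate traces; 28 have nonzero weight after conditioning:
  (V=0, Y=0, Z=0, X=2, U=0, W=0) weight 1/144
  (V=0, Y=0, Z=0, X=2, U=0, W=1) weight 1/144
  (V=0, Y=0, Z=1, X=2, U=0, W=0) weight 1/144
  (V=0, Y=0, Z=1, X=2, U=0, W=1) weight 1/144
  (V=0, Y=1, Z=0, X=1, U=1, W=0) weight 1/576
  (V=0, Y=1, Z=0, X=1, U=1, W=1) weight 1/576
  (V=0, Y=1, Z=1, X=1, U=1, W=0) weight 1/576
  (V=0, Y=1, Z=1, X=1, U=1, W=1) weight 1/576
  … 20 more
Group by X:
  weight(X=1) = 7/288
  weight(X=2) = 5/72
Total weight = 7/288 + 5/72 = 3/32
P(X=1 | obs) = 7/288 / 3/32 = 7/27
P(X=2 | obs) = 5/72 / 3/32 = 20/27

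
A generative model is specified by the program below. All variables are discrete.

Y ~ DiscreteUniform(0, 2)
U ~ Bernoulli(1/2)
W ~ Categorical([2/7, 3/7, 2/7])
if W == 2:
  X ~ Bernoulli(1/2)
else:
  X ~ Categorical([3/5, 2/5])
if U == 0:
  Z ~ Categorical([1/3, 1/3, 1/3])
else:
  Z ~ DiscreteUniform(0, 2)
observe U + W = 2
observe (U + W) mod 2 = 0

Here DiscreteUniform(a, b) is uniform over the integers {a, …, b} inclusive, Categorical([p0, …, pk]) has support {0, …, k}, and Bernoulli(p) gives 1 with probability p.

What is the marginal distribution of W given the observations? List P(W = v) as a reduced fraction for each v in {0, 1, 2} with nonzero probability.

Enumerate traces; 36 have nonzero weight after conditioning:
  (Y=0, U=0, W=2, X=0, Z=0) weight 1/126
  (Y=0, U=0, W=2, X=0, Z=1) weight 1/126
  (Y=0, U=0, W=2, X=0, Z=2) weight 1/126
  (Y=0, U=0, W=2, X=1, Z=0) weight 1/126
  (Y=0, U=0, W=2, X=1, Z=1) weight 1/126
  (Y=0, U=0, W=2, X=1, Z=2) weight 1/126
  (Y=0, U=1, W=1, X=0, Z=0) weight 1/70
  (Y=0, U=1, W=1, X=0, Z=1) weight 1/70
  … 28 more
Group by W:
  weight(W=1) = 3/14
  weight(W=2) = 1/7
Total weight = 3/14 + 1/7 = 5/14
P(W=1 | obs) = 3/14 / 5/14 = 3/5
P(W=2 | obs) = 1/7 / 5/14 = 2/5

P(W=1) = 3/5, P(W=2) = 2/5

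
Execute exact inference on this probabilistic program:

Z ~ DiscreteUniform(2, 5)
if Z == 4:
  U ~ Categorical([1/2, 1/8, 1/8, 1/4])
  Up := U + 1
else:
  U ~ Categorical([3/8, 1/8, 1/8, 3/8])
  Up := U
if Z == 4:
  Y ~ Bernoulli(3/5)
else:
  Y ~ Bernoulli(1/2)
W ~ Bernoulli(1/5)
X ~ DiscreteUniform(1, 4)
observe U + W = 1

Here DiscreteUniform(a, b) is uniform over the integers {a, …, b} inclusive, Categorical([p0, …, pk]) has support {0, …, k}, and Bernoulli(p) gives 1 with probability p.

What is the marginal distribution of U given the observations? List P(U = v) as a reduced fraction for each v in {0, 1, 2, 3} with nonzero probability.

P(U=0) = 13/29, P(U=1) = 16/29

Enumerate traces; 64 have nonzero weight after conditioning:
  (Z=2, U=0, Y=0, W=1, X=1) weight 3/1280
  (Z=2, U=0, Y=0, W=1, X=2) weight 3/1280
  (Z=2, U=0, Y=0, W=1, X=3) weight 3/1280
  (Z=2, U=0, Y=0, W=1, X=4) weight 3/1280
  (Z=2, U=0, Y=1, W=1, X=1) weight 3/1280
  (Z=2, U=0, Y=1, W=1, X=2) weight 3/1280
  (Z=2, U=0, Y=1, W=1, X=3) weight 3/1280
  (Z=2, U=0, Y=1, W=1, X=4) weight 3/1280
  (Z=2, U=1, Y=0, W=0, X=1) weight 1/320
  … 55 more
Group by U:
  weight(U=0) = 13/160
  weight(U=1) = 1/10
Total weight = 13/160 + 1/10 = 29/160
P(U=0 | obs) = 13/160 / 29/160 = 13/29
P(U=1 | obs) = 1/10 / 29/160 = 16/29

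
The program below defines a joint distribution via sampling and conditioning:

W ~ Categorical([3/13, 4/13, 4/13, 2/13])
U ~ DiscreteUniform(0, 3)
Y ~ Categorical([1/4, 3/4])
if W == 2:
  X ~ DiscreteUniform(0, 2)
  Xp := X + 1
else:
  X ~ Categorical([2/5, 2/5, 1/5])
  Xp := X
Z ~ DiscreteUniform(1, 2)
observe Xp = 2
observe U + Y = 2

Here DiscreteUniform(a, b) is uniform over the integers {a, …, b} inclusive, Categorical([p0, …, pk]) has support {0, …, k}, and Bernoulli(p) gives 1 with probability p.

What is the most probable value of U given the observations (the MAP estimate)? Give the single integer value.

argmax_v P(U = v | obs) = 1

Enumerate traces; 16 have nonzero weight after conditioning:
  (W=0, U=1, Y=1, X=2, Z=1) weight 9/2080
  (W=0, U=1, Y=1, X=2, Z=2) weight 9/2080
  (W=0, U=2, Y=0, X=2, Z=1) weight 3/2080
  (W=0, U=2, Y=0, X=2, Z=2) weight 3/2080
  (W=1, U=1, Y=1, X=2, Z=1) weight 3/520
  (W=1, U=1, Y=1, X=2, Z=2) weight 3/520
  (W=1, U=2, Y=0, X=2, Z=1) weight 1/520
  (W=1, U=2, Y=0, X=2, Z=2) weight 1/520
  … 8 more
Group by U:
  weight(U=1) = 47/1040
  weight(U=2) = 47/3120
Total weight = 47/1040 + 47/3120 = 47/780
P(U=1 | obs) = 47/1040 / 47/780 = 3/4
P(U=2 | obs) = 47/3120 / 47/780 = 1/4
argmax = 1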